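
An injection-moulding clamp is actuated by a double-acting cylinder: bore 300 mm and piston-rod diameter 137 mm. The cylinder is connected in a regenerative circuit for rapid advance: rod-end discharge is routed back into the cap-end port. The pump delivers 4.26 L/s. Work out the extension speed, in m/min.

In regeneration the rod-end outflow joins the pump flow into the cap end, so the net volume the pump must supply per unit advance equals the rod cross-section area.
Rod cross-section A_rod = π/4 × (137 mm)² = 14740 mm^2
v = Q_pump / A_rod

v ≈ 17.3 m/min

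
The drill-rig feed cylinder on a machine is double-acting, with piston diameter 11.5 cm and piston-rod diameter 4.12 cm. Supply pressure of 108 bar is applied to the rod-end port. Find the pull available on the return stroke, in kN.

Rod-side annular area A_ann = π/4 × (11.5² − 4.12²) = 90.54 cm^2
On retraction the pressure acts on the annular area (bore minus rod).
F = P × A_ann

F ≈ 97.8 kN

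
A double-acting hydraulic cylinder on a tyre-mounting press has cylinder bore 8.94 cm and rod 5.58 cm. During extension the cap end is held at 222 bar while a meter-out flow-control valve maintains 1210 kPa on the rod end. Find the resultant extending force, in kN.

F ≈ 135 kN

Cap-side area A_cap = π/4 × (8.94 cm)² = 62.77 cm^2
Rod-side annular area A_ann = π/4 × (8.94² − 5.58²) = 38.32 cm^2
Net thrust = P_cap·A_cap − P_rod·A_ann = 139.4 kN − 4.636 kN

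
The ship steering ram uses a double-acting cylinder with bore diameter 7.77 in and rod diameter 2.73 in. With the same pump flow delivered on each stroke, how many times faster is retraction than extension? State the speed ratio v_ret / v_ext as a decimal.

Cap-side area A_cap = π/4 × (7.77 in)² = 47.42 in^2
Rod-side annular area A_ann = π/4 × (7.77² − 2.73²) = 41.56 in^2
For equal Q, v ∝ 1/A, so v_ret/v_ext = A_cap/A_ann.

v_ret/v_ext ≈ 1.14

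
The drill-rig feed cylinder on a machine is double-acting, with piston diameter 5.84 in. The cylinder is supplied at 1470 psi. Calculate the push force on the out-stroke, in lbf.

F ≈ 39400 lbf

Cap-side area A_cap = π/4 × (5.84 in)² = 26.79 in^2
F = P × A_cap = 1470 psi × A_cap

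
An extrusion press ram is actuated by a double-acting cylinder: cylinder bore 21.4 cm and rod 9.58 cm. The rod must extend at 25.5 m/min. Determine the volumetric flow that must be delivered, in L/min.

Q ≈ 917 L/min

Cap-side area A_cap = π/4 × (21.4 cm)² = 359.7 cm^2
Q = A × v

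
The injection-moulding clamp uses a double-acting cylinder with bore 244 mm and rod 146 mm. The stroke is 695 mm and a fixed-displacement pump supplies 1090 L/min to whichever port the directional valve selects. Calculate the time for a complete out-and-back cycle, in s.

Cap-side area A_cap = π/4 × (244 mm)² = 46760 mm^2
Rod-side annular area A_ann = π/4 × (244² − 146²) = 30020 mm^2
t_ext = A_cap·L/Q = 1.789 s
t_ret = A_ann·L/Q = 1.148 s
t_cycle = t_ext + t_ret

t ≈ 2.94 s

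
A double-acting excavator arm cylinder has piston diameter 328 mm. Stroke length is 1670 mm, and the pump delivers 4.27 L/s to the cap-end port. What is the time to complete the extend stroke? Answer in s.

t ≈ 33.0 s

Cap-side area A_cap = π/4 × (328 mm)² = 84500 mm^2
Swept volume V = A × L; t = V / Q = A·L / Q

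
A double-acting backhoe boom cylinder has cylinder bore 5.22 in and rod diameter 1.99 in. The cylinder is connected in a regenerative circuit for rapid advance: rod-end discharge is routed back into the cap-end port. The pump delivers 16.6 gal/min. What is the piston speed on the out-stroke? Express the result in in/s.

In regeneration the rod-end outflow joins the pump flow into the cap end, so the net volume the pump must supply per unit advance equals the rod cross-section area.
Rod cross-section A_rod = π/4 × (1.99 in)² = 3.110 in^2
v = Q_pump / A_rod

v ≈ 20.5 in/s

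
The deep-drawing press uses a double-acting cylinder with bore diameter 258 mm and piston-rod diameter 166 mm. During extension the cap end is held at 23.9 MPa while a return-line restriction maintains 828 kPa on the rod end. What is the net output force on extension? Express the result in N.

Cap-side area A_cap = π/4 × (258 mm)² = 52280 mm^2
Rod-side annular area A_ann = π/4 × (258² − 166²) = 30640 mm^2
Net thrust = P_cap·A_cap − P_rod·A_ann = 1.249e6 N − 25370 N

F ≈ 1.22e6 N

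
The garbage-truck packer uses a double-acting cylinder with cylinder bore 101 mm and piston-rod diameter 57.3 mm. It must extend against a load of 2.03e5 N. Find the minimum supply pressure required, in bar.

Cap-side area A_cap = π/4 × (101 mm)² = 8012 mm^2
P = F / A = 2.03e5 N / A

P ≈ 253 bar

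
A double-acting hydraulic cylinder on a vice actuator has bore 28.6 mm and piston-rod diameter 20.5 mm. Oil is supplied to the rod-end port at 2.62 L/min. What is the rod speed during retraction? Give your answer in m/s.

v ≈ 0.140 m/s

Rod-side annular area A_ann = π/4 × (28.6² − 20.5²) = 312.4 mm^2
Flow into the rod-end port fills the annular volume.
v = Q / A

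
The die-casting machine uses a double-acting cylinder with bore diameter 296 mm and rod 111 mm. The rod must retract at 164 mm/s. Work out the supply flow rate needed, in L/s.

Rod-side annular area A_ann = π/4 × (296² − 111²) = 59140 mm^2
Q = A × v

Q ≈ 9.70 L/s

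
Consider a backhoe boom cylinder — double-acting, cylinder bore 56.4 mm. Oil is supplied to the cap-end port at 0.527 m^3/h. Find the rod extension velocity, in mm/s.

v ≈ 58.6 mm/s

Cap-side area A_cap = π/4 × (56.4 mm)² = 2498 mm^2
v = Q / A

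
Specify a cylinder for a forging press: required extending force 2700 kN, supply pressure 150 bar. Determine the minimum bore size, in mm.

D ≈ 479 mm

Extension force acts on the full piston face: F = P × (π/4)D².
D = √(4F / (πP)) = √(4 × 2700 kN / (π × 150 bar))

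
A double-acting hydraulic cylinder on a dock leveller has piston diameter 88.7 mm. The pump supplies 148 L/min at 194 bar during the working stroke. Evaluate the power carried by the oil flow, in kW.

Hydraulic power = P × Q

W ≈ 47.9 kW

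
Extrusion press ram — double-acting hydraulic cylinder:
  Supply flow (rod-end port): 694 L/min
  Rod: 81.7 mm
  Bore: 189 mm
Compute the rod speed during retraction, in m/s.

Rod-side annular area A_ann = π/4 × (189² − 81.7²) = 22810 mm^2
Flow into the rod-end port fills the annular volume.
v = Q / A

v ≈ 0.507 m/s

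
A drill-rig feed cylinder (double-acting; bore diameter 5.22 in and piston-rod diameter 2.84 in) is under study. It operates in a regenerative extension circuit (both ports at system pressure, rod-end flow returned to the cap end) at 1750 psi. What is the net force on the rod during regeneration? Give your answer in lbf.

F ≈ 11100 lbf

With equal pressure on both faces, forces on the annular region cancel; the net push is pressure × rod cross-section.
Rod cross-section A_rod = π/4 × (2.84 in)² = 6.335 in^2
F = P × A_rod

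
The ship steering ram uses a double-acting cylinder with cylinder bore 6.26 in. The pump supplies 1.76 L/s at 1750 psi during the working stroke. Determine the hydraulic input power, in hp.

W ≈ 28.5 hp

Hydraulic power = P × Q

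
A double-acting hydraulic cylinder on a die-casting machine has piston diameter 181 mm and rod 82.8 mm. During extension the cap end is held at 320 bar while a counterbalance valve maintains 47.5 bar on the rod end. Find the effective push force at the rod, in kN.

Cap-side area A_cap = π/4 × (181 mm)² = 25730 mm^2
Rod-side annular area A_ann = π/4 × (181² − 82.8²) = 20350 mm^2
Net thrust = P_cap·A_cap − P_rod·A_ann = 823.4 kN − 96.64 kN

F ≈ 727 kN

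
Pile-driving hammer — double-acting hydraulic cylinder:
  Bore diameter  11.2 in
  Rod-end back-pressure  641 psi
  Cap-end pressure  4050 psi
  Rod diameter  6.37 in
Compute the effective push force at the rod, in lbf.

F ≈ 3.56e5 lbf

Cap-side area A_cap = π/4 × (11.2 in)² = 98.52 in^2
Rod-side annular area A_ann = π/4 × (11.2² − 6.37²) = 66.65 in^2
Net thrust = P_cap·A_cap − P_rod·A_ann = 3.990e5 lbf − 42720 lbf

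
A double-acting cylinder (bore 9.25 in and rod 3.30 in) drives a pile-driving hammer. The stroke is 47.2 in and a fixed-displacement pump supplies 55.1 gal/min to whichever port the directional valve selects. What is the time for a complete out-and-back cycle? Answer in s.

Cap-side area A_cap = π/4 × (9.25 in)² = 67.20 in^2
Rod-side annular area A_ann = π/4 × (9.25² − 3.30²) = 58.65 in^2
t_ext = A_cap·L/Q = 14.95 s
t_ret = A_ann·L/Q = 13.05 s
t_cycle = t_ext + t_ret

t ≈ 28.0 s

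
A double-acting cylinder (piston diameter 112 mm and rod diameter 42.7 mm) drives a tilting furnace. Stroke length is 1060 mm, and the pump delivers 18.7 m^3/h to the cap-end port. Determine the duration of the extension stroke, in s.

t ≈ 2.01 s

Cap-side area A_cap = π/4 × (112 mm)² = 9852 mm^2
Swept volume V = A × L; t = V / Q = A·L / Q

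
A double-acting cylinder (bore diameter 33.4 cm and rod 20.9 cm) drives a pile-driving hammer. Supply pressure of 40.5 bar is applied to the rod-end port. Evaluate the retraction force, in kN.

F ≈ 216 kN

Rod-side annular area A_ann = π/4 × (33.4² − 20.9²) = 533.1 cm^2
On retraction the pressure acts on the annular area (bore minus rod).
F = P × A_ann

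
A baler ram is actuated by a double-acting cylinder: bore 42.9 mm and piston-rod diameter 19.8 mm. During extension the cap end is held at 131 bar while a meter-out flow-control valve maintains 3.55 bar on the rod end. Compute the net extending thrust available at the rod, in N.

F ≈ 18500 N

Cap-side area A_cap = π/4 × (42.9 mm)² = 1445 mm^2
Rod-side annular area A_ann = π/4 × (42.9² − 19.8²) = 1138 mm^2
Net thrust = P_cap·A_cap − P_rod·A_ann = 18940 N − 403.8 N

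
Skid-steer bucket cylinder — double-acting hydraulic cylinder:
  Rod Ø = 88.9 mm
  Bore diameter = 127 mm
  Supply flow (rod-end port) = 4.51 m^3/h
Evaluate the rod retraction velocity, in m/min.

Rod-side annular area A_ann = π/4 × (127² − 88.9²) = 6461 mm^2
Flow into the rod-end port fills the annular volume.
v = Q / A

v ≈ 11.6 m/min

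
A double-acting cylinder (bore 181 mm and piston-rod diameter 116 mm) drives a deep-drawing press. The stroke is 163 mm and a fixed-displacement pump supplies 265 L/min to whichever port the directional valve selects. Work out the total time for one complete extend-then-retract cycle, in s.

Cap-side area A_cap = π/4 × (181 mm)² = 25730 mm^2
Rod-side annular area A_ann = π/4 × (181² − 116²) = 15160 mm^2
t_ext = A_cap·L/Q = 0.9496 s
t_ret = A_ann·L/Q = 0.5596 s
t_cycle = t_ext + t_ret

t ≈ 1.51 s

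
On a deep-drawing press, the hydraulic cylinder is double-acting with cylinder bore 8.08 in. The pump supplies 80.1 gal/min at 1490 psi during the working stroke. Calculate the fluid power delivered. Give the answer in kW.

Hydraulic power = P × Q

W ≈ 51.9 kW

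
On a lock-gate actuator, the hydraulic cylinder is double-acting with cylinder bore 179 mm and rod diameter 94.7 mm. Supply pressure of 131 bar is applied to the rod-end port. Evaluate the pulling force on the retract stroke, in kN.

F ≈ 237 kN

Rod-side annular area A_ann = π/4 × (179² − 94.7²) = 18120 mm^2
On retraction the pressure acts on the annular area (bore minus rod).
F = P × A_ann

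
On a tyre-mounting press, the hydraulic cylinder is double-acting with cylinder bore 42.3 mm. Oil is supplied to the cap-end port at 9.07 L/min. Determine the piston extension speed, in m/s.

Cap-side area A_cap = π/4 × (42.3 mm)² = 1405 mm^2
v = Q / A

v ≈ 0.108 m/s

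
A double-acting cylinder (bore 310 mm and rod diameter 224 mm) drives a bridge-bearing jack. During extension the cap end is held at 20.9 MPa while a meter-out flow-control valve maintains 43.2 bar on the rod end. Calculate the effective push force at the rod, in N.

Cap-side area A_cap = π/4 × (310 mm)² = 75480 mm^2
Rod-side annular area A_ann = π/4 × (310² − 224²) = 36070 mm^2
Net thrust = P_cap·A_cap − P_rod·A_ann = 1.577e6 N − 1.558e5 N

F ≈ 1.42e6 N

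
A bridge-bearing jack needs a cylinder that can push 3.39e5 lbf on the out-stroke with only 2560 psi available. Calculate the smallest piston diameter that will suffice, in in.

Extension force acts on the full piston face: F = P × (π/4)D².
D = √(4F / (πP)) = √(4 × 3.39e5 lbf / (π × 2560 psi))

D ≈ 13.0 in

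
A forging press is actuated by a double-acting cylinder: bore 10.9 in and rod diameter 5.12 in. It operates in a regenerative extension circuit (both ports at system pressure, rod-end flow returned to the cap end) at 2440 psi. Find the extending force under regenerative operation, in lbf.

With equal pressure on both faces, forces on the annular region cancel; the net push is pressure × rod cross-section.
Rod cross-section A_rod = π/4 × (5.12 in)² = 20.59 in^2
F = P × A_rod

F ≈ 50200 lbf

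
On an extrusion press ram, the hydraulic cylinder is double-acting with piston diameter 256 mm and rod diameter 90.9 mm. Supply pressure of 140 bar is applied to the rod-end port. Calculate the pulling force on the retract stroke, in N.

F ≈ 6.30e5 N

Rod-side annular area A_ann = π/4 × (256² − 90.9²) = 44980 mm^2
On retraction the pressure acts on the annular area (bore minus rod).
F = P × A_ann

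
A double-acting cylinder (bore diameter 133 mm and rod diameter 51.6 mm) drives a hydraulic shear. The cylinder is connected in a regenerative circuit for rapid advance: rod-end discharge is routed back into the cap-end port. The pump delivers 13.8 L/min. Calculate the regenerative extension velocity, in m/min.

In regeneration the rod-end outflow joins the pump flow into the cap end, so the net volume the pump must supply per unit advance equals the rod cross-section area.
Rod cross-section A_rod = π/4 × (51.6 mm)² = 2091 mm^2
v = Q_pump / A_rod

v ≈ 6.60 m/min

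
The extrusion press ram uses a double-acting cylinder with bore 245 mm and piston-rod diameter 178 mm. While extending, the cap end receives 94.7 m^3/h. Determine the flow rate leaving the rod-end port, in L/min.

Q_out ≈ 745 L/min

Cap-side area A_cap = π/4 × (245 mm)² = 47140 mm^2
Rod-side annular area A_ann = π/4 × (245² − 178²) = 22260 mm^2
Piston speed v = Q_in/A_cap; rod-end outflow Q_out = v × A_ann = Q_in × A_ann/A_cap.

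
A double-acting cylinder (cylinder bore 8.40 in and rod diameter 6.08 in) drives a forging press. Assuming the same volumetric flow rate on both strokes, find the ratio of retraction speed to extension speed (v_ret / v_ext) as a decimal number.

Cap-side area A_cap = π/4 × (8.40 in)² = 55.42 in^2
Rod-side annular area A_ann = π/4 × (8.40² − 6.08²) = 26.38 in^2
For equal Q, v ∝ 1/A, so v_ret/v_ext = A_cap/A_ann.

v_ret/v_ext ≈ 2.10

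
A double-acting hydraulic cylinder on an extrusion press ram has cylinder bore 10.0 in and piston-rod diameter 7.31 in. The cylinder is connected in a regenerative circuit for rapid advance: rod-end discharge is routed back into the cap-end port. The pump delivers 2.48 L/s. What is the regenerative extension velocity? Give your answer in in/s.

In regeneration the rod-end outflow joins the pump flow into the cap end, so the net volume the pump must supply per unit advance equals the rod cross-section area.
Rod cross-section A_rod = π/4 × (7.31 in)² = 41.97 in^2
v = Q_pump / A_rod

v ≈ 3.61 in/s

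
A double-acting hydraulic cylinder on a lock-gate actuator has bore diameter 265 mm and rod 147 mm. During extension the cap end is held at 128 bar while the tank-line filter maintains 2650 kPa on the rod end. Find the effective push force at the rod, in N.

Cap-side area A_cap = π/4 × (265 mm)² = 55150 mm^2
Rod-side annular area A_ann = π/4 × (265² − 147²) = 38180 mm^2
Net thrust = P_cap·A_cap − P_rod·A_ann = 7.060e5 N − 1.012e5 N

F ≈ 6.05e5 N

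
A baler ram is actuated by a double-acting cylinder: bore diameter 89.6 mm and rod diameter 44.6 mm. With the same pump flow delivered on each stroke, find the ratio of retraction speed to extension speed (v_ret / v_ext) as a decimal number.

v_ret/v_ext ≈ 1.33

Cap-side area A_cap = π/4 × (89.6 mm)² = 6305 mm^2
Rod-side annular area A_ann = π/4 × (89.6² − 44.6²) = 4743 mm^2
For equal Q, v ∝ 1/A, so v_ret/v_ext = A_cap/A_ann.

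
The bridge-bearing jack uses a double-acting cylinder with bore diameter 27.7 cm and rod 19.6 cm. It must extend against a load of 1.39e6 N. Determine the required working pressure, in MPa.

Cap-side area A_cap = π/4 × (27.7 cm)² = 602.6 cm^2
P = F / A = 1.39e6 N / A

P ≈ 23.1 MPa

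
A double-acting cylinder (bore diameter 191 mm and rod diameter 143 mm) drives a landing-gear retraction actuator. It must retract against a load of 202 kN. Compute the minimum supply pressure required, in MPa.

P ≈ 16.0 MPa

Rod-side annular area A_ann = π/4 × (191² − 143²) = 12590 mm^2
Retraction: pressure acts on the annular area.
P = F / A = 202 kN / A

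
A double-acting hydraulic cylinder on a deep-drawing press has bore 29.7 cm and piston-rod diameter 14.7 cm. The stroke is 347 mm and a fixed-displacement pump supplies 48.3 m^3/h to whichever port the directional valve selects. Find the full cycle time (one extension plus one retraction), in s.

t ≈ 3.14 s

Cap-side area A_cap = π/4 × (29.7 cm)² = 692.8 cm^2
Rod-side annular area A_ann = π/4 × (29.7² − 14.7²) = 523.1 cm^2
t_ext = A_cap·L/Q = 1.792 s
t_ret = A_ann·L/Q = 1.353 s
t_cycle = t_ext + t_ret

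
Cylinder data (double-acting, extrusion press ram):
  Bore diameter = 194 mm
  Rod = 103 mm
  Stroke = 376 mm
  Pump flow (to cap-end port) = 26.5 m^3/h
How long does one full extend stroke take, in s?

t ≈ 1.51 s

Cap-side area A_cap = π/4 × (194 mm)² = 29560 mm^2
Swept volume V = A × L; t = V / Q = A·L / Q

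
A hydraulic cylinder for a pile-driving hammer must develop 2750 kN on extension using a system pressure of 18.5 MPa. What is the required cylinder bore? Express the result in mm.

D ≈ 435 mm

Extension force acts on the full piston face: F = P × (π/4)D².
D = √(4F / (πP)) = √(4 × 2750 kN / (π × 18.5 MPa))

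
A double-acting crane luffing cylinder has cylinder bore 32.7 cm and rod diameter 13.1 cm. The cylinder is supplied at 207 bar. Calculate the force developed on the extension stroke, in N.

Cap-side area A_cap = π/4 × (32.7 cm)² = 839.8 cm^2
F = P × A_cap = 207 bar × A_cap

F ≈ 1.74e6 N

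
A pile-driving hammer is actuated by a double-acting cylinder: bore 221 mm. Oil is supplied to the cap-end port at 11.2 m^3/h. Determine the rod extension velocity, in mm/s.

v ≈ 81.1 mm/s

Cap-side area A_cap = π/4 × (221 mm)² = 38360 mm^2
v = Q / A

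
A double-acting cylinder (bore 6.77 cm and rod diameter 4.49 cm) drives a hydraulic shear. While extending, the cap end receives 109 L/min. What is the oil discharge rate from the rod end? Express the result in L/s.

Q_out ≈ 1.02 L/s

Cap-side area A_cap = π/4 × (6.77 cm)² = 36.00 cm^2
Rod-side annular area A_ann = π/4 × (6.77² − 4.49²) = 20.16 cm^2
Piston speed v = Q_in/A_cap; rod-end outflow Q_out = v × A_ann = Q_in × A_ann/A_cap.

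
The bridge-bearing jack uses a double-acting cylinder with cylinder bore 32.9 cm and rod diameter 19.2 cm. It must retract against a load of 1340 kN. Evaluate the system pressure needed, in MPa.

Rod-side annular area A_ann = π/4 × (32.9² − 19.2²) = 560.6 cm^2
Retraction: pressure acts on the annular area.
P = F / A = 1340 kN / A

P ≈ 23.9 MPa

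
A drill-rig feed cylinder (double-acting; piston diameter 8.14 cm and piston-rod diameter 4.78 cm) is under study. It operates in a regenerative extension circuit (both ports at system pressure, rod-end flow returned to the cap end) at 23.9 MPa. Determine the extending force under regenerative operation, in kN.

With equal pressure on both faces, forces on the annular region cancel; the net push is pressure × rod cross-section.
Rod cross-section A_rod = π/4 × (4.78 cm)² = 17.95 cm^2
F = P × A_rod

F ≈ 42.9 kN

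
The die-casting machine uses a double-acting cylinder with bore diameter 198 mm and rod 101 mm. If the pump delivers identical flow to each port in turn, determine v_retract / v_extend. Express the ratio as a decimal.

Cap-side area A_cap = π/4 × (198 mm)² = 30790 mm^2
Rod-side annular area A_ann = π/4 × (198² − 101²) = 22780 mm^2
For equal Q, v ∝ 1/A, so v_ret/v_ext = A_cap/A_ann.

v_ret/v_ext ≈ 1.35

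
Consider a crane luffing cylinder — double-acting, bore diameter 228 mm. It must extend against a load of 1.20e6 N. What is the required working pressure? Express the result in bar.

P ≈ 294 bar

Cap-side area A_cap = π/4 × (228 mm)² = 40830 mm^2
P = F / A = 1.20e6 N / A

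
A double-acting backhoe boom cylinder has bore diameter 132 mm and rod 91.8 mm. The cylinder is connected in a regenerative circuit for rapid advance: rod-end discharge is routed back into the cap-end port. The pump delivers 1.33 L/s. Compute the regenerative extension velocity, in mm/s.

In regeneration the rod-end outflow joins the pump flow into the cap end, so the net volume the pump must supply per unit advance equals the rod cross-section area.
Rod cross-section A_rod = π/4 × (91.8 mm)² = 6619 mm^2
v = Q_pump / A_rod

v ≈ 201 mm/s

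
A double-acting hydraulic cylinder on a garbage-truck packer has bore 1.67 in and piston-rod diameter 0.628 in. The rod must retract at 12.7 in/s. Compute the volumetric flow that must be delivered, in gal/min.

Rod-side annular area A_ann = π/4 × (1.67² − 0.628²) = 1.881 in^2
Q = A × v

Q ≈ 6.20 gal/min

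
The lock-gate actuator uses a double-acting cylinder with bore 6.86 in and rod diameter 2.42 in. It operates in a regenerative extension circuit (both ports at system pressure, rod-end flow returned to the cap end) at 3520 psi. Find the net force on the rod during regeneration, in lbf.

F ≈ 16200 lbf

With equal pressure on both faces, forces on the annular region cancel; the net push is pressure × rod cross-section.
Rod cross-section A_rod = π/4 × (2.42 in)² = 4.600 in^2
F = P × A_rod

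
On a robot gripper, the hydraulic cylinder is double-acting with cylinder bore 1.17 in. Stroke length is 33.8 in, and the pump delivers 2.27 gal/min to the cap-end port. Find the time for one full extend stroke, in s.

Cap-side area A_cap = π/4 × (1.17 in)² = 1.075 in^2
Swept volume V = A × L; t = V / Q = A·L / Q

t ≈ 4.16 s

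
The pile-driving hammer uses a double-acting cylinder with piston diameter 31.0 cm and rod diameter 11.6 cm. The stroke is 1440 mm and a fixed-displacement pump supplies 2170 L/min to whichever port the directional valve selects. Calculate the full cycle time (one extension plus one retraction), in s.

Cap-side area A_cap = π/4 × (31.0 cm)² = 754.8 cm^2
Rod-side annular area A_ann = π/4 × (31.0² − 11.6²) = 649.1 cm^2
t_ext = A_cap·L/Q = 3.005 s
t_ret = A_ann·L/Q = 2.584 s
t_cycle = t_ext + t_ret

t ≈ 5.59 s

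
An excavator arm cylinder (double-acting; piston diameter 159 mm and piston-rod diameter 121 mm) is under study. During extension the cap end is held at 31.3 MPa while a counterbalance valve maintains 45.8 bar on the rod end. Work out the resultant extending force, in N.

Cap-side area A_cap = π/4 × (159 mm)² = 19860 mm^2
Rod-side annular area A_ann = π/4 × (159² − 121²) = 8357 mm^2
Net thrust = P_cap·A_cap − P_rod·A_ann = 6.215e5 N − 38270 N

F ≈ 5.83e5 N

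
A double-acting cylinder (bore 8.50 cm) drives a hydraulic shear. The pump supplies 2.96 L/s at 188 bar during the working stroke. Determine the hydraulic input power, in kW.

Hydraulic power = P × Q

W ≈ 55.6 kW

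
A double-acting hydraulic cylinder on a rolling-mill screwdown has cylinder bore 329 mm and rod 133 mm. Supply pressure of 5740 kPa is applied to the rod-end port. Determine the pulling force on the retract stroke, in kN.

Rod-side annular area A_ann = π/4 × (329² − 133²) = 71120 mm^2
On retraction the pressure acts on the annular area (bore minus rod).
F = P × A_ann

F ≈ 408 kN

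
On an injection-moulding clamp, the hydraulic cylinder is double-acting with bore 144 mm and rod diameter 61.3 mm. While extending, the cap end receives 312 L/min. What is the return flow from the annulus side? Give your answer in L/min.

Cap-side area A_cap = π/4 × (144 mm)² = 16290 mm^2
Rod-side annular area A_ann = π/4 × (144² − 61.3²) = 13330 mm^2
Piston speed v = Q_in/A_cap; rod-end outflow Q_out = v × A_ann = Q_in × A_ann/A_cap.

Q_out ≈ 255 L/min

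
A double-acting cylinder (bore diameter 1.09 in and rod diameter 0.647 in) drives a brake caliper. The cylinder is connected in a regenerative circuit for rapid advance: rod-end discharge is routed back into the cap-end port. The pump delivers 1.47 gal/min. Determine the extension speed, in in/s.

In regeneration the rod-end outflow joins the pump flow into the cap end, so the net volume the pump must supply per unit advance equals the rod cross-section area.
Rod cross-section A_rod = π/4 × (0.647 in)² = 0.3288 in^2
v = Q_pump / A_rod

v ≈ 17.2 in/s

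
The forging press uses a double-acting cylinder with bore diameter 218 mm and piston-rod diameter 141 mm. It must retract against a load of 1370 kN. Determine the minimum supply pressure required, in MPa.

P ≈ 63.1 MPa

Rod-side annular area A_ann = π/4 × (218² − 141²) = 21710 mm^2
Retraction: pressure acts on the annular area.
P = F / A = 1370 kN / A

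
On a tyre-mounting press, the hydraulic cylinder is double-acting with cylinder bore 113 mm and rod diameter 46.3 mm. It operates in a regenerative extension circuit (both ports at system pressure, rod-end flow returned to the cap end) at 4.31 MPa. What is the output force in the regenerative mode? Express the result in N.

With equal pressure on both faces, forces on the annular region cancel; the net push is pressure × rod cross-section.
Rod cross-section A_rod = π/4 × (46.3 mm)² = 1684 mm^2
F = P × A_rod

F ≈ 7260 N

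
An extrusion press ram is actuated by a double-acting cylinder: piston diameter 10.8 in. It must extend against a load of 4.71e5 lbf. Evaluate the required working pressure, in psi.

Cap-side area A_cap = π/4 × (10.8 in)² = 91.61 in^2
P = F / A = 4.71e5 lbf / A

P ≈ 5140 psi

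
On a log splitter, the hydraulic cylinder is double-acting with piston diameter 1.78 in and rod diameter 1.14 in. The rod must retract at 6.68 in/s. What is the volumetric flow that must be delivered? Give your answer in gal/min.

Rod-side annular area A_ann = π/4 × (1.78² − 1.14²) = 1.468 in^2
Q = A × v

Q ≈ 2.55 gal/min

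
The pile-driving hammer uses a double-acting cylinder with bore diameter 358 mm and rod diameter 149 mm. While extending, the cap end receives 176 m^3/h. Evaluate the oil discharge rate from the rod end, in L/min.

Cap-side area A_cap = π/4 × (358 mm)² = 1.007e5 mm^2
Rod-side annular area A_ann = π/4 × (358² − 149²) = 83220 mm^2
Piston speed v = Q_in/A_cap; rod-end outflow Q_out = v × A_ann = Q_in × A_ann/A_cap.

Q_out ≈ 2430 L/min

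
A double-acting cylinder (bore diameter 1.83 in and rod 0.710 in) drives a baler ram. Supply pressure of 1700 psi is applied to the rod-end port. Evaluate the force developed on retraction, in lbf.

F ≈ 3800 lbf

Rod-side annular area A_ann = π/4 × (1.83² − 0.710²) = 2.234 in^2
On retraction the pressure acts on the annular area (bore minus rod).
F = P × A_ann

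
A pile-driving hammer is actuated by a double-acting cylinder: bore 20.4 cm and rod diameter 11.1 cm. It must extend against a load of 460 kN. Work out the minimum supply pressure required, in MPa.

Cap-side area A_cap = π/4 × (20.4 cm)² = 326.9 cm^2
P = F / A = 460 kN / A

P ≈ 14.1 MPa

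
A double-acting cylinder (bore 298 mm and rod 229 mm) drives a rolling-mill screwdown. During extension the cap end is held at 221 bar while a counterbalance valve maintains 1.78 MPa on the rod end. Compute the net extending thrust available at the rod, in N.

Cap-side area A_cap = π/4 × (298 mm)² = 69750 mm^2
Rod-side annular area A_ann = π/4 × (298² − 229²) = 28560 mm^2
Net thrust = P_cap·A_cap − P_rod·A_ann = 1.541e6 N − 50840 N

F ≈ 1.49e6 N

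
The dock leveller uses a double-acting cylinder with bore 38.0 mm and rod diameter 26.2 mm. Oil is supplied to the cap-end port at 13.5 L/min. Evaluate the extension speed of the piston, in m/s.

v ≈ 0.198 m/s

Cap-side area A_cap = π/4 × (38.0 mm)² = 1134 mm^2
v = Q / A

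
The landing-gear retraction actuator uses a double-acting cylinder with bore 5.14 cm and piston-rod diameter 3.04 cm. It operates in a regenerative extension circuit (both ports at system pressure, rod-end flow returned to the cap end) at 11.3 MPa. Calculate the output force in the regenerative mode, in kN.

With equal pressure on both faces, forces on the annular region cancel; the net push is pressure × rod cross-section.
Rod cross-section A_rod = π/4 × (3.04 cm)² = 7.258 cm^2
F = P × A_rod

F ≈ 8.20 kN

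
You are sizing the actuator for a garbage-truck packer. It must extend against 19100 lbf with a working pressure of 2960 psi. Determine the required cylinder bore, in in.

Extension force acts on the full piston face: F = P × (π/4)D².
D = √(4F / (πP)) = √(4 × 19100 lbf / (π × 2960 psi))

D ≈ 2.87 in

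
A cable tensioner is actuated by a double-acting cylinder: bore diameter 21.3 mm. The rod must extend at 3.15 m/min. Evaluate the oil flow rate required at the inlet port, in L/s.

Cap-side area A_cap = π/4 × (21.3 mm)² = 356.3 mm^2
Q = A × v

Q ≈ 0.0187 L/s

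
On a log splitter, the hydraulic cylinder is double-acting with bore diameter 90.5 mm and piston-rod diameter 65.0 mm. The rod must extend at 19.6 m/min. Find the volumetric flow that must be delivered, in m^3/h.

Cap-side area A_cap = π/4 × (90.5 mm)² = 6433 mm^2
Q = A × v

Q ≈ 7.56 m^3/h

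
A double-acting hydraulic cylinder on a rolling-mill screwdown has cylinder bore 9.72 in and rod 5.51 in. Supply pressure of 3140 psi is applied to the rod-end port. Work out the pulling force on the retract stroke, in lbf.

Rod-side annular area A_ann = π/4 × (9.72² − 5.51²) = 50.36 in^2
On retraction the pressure acts on the annular area (bore minus rod).
F = P × A_ann

F ≈ 1.58e5 lbf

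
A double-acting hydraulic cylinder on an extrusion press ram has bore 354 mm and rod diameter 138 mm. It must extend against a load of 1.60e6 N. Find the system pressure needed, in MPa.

P ≈ 16.3 MPa

Cap-side area A_cap = π/4 × (354 mm)² = 98420 mm^2
P = F / A = 1.60e6 N / A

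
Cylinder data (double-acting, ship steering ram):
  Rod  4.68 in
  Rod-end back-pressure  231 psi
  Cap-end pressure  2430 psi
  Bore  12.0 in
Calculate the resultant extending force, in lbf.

Cap-side area A_cap = π/4 × (12.0 in)² = 113.1 in^2
Rod-side annular area A_ann = π/4 × (12.0² − 4.68²) = 95.90 in^2
Net thrust = P_cap·A_cap − P_rod·A_ann = 2.748e5 lbf − 22150 lbf

F ≈ 2.53e5 lbf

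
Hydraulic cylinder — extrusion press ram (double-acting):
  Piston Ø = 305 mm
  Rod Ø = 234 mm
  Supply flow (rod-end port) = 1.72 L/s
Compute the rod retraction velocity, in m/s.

Rod-side annular area A_ann = π/4 × (305² − 234²) = 30060 mm^2
Flow into the rod-end port fills the annular volume.
v = Q / A

v ≈ 0.0572 m/s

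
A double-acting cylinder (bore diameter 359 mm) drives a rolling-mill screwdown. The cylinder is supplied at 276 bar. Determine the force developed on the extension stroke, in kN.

F ≈ 2790 kN

Cap-side area A_cap = π/4 × (359 mm)² = 1.012e5 mm^2
F = P × A_cap = 276 bar × A_cap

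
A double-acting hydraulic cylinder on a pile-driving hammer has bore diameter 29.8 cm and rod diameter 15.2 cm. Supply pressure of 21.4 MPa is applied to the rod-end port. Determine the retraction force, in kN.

F ≈ 1100 kN

Rod-side annular area A_ann = π/4 × (29.8² − 15.2²) = 516.0 cm^2
On retraction the pressure acts on the annular area (bore minus rod).
F = P × A_ann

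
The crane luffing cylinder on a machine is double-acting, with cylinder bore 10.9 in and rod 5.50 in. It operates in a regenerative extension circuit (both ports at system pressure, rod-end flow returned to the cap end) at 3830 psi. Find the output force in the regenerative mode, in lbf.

With equal pressure on both faces, forces on the annular region cancel; the net push is pressure × rod cross-section.
Rod cross-section A_rod = π/4 × (5.50 in)² = 23.76 in^2
F = P × A_rod

F ≈ 91000 lbf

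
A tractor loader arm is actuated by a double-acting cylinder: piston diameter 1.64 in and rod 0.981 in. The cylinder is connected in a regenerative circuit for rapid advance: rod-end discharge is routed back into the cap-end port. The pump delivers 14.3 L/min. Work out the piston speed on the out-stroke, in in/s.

v ≈ 19.2 in/s

In regeneration the rod-end outflow joins the pump flow into the cap end, so the net volume the pump must supply per unit advance equals the rod cross-section area.
Rod cross-section A_rod = π/4 × (0.981 in)² = 0.7558 in^2
v = Q_pump / A_rod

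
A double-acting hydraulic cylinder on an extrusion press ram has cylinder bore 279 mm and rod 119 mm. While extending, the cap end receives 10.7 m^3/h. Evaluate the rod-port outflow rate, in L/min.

Q_out ≈ 146 L/min

Cap-side area A_cap = π/4 × (279 mm)² = 61140 mm^2
Rod-side annular area A_ann = π/4 × (279² − 119²) = 50010 mm^2
Piston speed v = Q_in/A_cap; rod-end outflow Q_out = v × A_ann = Q_in × A_ann/A_cap.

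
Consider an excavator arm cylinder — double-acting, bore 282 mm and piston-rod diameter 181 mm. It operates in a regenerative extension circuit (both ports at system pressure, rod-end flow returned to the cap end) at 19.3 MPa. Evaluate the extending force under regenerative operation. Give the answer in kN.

F ≈ 497 kN

With equal pressure on both faces, forces on the annular region cancel; the net push is pressure × rod cross-section.
Rod cross-section A_rod = π/4 × (181 mm)² = 25730 mm^2
F = P × A_rod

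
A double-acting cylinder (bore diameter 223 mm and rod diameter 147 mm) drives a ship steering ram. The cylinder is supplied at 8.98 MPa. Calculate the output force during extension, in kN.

Cap-side area A_cap = π/4 × (223 mm)² = 39060 mm^2
F = P × A_cap = 8.98 MPa × A_cap

F ≈ 351 kN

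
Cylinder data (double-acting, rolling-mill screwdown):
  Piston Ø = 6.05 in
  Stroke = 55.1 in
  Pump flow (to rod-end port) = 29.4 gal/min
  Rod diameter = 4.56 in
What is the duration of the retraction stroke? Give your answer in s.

Rod-side annular area A_ann = π/4 × (6.05² − 4.56²) = 12.42 in^2
Swept volume V = A × L; t = V / Q = A·L / Q

t ≈ 6.04 s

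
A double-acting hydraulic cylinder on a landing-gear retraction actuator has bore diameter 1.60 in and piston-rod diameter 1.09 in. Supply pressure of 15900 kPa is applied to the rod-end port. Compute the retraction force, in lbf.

Rod-side annular area A_ann = π/4 × (1.60² − 1.09²) = 1.077 in^2
On retraction the pressure acts on the annular area (bore minus rod).
F = P × A_ann

F ≈ 2480 lbf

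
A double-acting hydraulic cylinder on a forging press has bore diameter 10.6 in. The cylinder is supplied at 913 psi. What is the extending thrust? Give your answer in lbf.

F ≈ 80600 lbf

Cap-side area A_cap = π/4 × (10.6 in)² = 88.25 in^2
F = P × A_cap = 913 psi × A_cap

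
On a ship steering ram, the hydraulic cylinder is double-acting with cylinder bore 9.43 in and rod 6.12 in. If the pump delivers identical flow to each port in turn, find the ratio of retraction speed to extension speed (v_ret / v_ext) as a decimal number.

Cap-side area A_cap = π/4 × (9.43 in)² = 69.84 in^2
Rod-side annular area A_ann = π/4 × (9.43² − 6.12²) = 40.42 in^2
For equal Q, v ∝ 1/A, so v_ret/v_ext = A_cap/A_ann.

v_ret/v_ext ≈ 1.73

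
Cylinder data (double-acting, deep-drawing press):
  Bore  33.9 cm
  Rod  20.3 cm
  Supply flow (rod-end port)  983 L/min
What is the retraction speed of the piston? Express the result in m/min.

Rod-side annular area A_ann = π/4 × (33.9² − 20.3²) = 578.9 cm^2
Flow into the rod-end port fills the annular volume.
v = Q / A

v ≈ 17.0 m/min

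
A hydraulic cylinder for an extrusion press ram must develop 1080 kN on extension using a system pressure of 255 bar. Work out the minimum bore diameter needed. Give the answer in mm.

D ≈ 232 mm

Extension force acts on the full piston face: F = P × (π/4)D².
D = √(4F / (πP)) = √(4 × 1080 kN / (π × 255 bar))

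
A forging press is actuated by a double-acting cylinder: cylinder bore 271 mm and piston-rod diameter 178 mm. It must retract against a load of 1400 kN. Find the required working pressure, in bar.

P ≈ 427 bar

Rod-side annular area A_ann = π/4 × (271² − 178²) = 32800 mm^2
Retraction: pressure acts on the annular area.
P = F / A = 1400 kN / A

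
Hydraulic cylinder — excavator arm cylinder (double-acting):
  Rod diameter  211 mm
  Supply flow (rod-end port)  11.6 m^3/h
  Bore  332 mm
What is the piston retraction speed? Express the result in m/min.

v ≈ 3.75 m/min

Rod-side annular area A_ann = π/4 × (332² − 211²) = 51600 mm^2
Flow into the rod-end port fills the annular volume.
v = Q / A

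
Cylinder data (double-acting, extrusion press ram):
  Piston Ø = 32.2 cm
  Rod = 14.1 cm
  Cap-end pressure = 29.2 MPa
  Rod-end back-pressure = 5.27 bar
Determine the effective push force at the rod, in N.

Cap-side area A_cap = π/4 × (32.2 cm)² = 814.3 cm^2
Rod-side annular area A_ann = π/4 × (32.2² − 14.1²) = 658.2 cm^2
Net thrust = P_cap·A_cap − P_rod·A_ann = 2.378e6 N − 34690 N

F ≈ 2.34e6 N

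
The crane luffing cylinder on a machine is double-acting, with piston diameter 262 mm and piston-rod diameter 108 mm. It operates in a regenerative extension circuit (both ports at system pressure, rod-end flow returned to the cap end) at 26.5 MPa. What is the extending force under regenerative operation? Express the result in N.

F ≈ 2.43e5 N

With equal pressure on both faces, forces on the annular region cancel; the net push is pressure × rod cross-section.
Rod cross-section A_rod = π/4 × (108 mm)² = 9161 mm^2
F = P × A_rod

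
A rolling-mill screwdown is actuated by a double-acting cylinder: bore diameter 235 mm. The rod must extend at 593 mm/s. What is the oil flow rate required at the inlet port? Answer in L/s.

Q ≈ 25.7 L/s

Cap-side area A_cap = π/4 × (235 mm)² = 43370 mm^2
Q = A × v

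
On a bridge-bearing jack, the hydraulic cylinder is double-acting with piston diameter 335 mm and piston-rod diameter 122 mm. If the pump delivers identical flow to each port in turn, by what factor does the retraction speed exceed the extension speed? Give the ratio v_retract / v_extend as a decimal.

Cap-side area A_cap = π/4 × (335 mm)² = 88140 mm^2
Rod-side annular area A_ann = π/4 × (335² − 122²) = 76450 mm^2
For equal Q, v ∝ 1/A, so v_ret/v_ext = A_cap/A_ann.

v_ret/v_ext ≈ 1.15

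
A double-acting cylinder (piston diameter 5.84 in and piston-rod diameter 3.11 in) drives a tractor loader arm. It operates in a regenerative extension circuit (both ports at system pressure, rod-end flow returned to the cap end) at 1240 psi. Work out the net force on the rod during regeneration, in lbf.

With equal pressure on both faces, forces on the annular region cancel; the net push is pressure × rod cross-section.
Rod cross-section A_rod = π/4 × (3.11 in)² = 7.596 in^2
F = P × A_rod

F ≈ 9420 lbf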